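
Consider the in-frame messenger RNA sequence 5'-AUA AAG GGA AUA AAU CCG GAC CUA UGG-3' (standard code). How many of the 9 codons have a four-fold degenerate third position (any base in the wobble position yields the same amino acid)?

3

Codon 1 AUA (Ile): third position 3-fold.
Codon 2 AAG (Lys): third position 2-fold.
Codon 3 GGA (Gly): third position 4-fold.
Codon 4 AUA (Ile): third position 3-fold.
Codon 5 AAU (Asn): third position 2-fold.
Codon 6 CCG (Pro): third position 4-fold.
Codon 7 GAC (Asp): third position 2-fold.
Codon 8 CUA (Leu): third position 4-fold.
Codon 9 UGG (Trp): third position 1-fold.
Four-fold degenerate third positions: 3.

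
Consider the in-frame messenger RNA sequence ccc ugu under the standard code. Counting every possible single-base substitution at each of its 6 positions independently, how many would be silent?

4

Codon 1 (CCC, Pro): 3 synonymous substitutions.
Codon 2 (UGU, Cys): 1 synonymous substitution.
Total: 3 + 1 = 4.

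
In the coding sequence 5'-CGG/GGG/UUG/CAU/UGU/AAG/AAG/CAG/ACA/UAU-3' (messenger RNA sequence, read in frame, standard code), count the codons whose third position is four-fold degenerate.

3

Codon 1 CGG (Arg): third position 4-fold.
Codon 2 GGG (Gly): third position 4-fold.
Codon 3 UUG (Leu): third position 2-fold.
Codon 4 CAU (His): third position 2-fold.
Codon 5 UGU (Cys): third position 2-fold.
Codon 6 AAG (Lys): third position 2-fold.
Codon 7 AAG (Lys): third position 2-fold.
Codon 8 CAG (Gln): third position 2-fold.
Codon 9 ACA (Thr): third position 4-fold.
Codon 10 UAU (Tyr): third position 2-fold.
Four-fold degenerate third positions: 3.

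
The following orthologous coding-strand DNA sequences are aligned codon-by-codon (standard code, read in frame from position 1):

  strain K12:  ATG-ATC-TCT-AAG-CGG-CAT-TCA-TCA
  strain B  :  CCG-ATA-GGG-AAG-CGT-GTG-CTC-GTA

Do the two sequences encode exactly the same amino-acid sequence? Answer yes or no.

no

Codon 1: ATG Met / CCG Pro — nonsynonymous.
Codon 2: ATC Ile / ATA Ile — synonymous.
Codon 3: TCT Ser / GGG Gly — nonsynonymous.
Codon 4: AAG Lys / AAG Lys — identical.
Codon 5: CGG Arg / CGT Arg — synonymous.
Codon 6: CAT His / GTG Val — nonsynonymous.
Codon 7: TCA Ser / CTC Leu — nonsynonymous.
Codon 8: TCA Ser / GTA Val — nonsynonymous.
Nonsynonymous differences: 5 → different protein.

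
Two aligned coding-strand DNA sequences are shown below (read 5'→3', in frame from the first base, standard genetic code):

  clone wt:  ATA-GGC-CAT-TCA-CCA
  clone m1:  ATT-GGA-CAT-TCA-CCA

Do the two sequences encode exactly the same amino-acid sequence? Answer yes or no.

Codon 1: ATA Ile / ATT Ile — synonymous.
Codon 2: GGC Gly / GGA Gly — synonymous.
Codon 3: CAT His / CAT His — identical.
Codon 4: TCA Ser / TCA Ser — identical.
Codon 5: CCA Pro / CCA Pro — identical.
Nonsynonymous differences: 0 → same protein.

yes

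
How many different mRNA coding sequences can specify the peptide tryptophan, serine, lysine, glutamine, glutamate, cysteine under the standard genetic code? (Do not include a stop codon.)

96

Trp: 1 codon.
Ser: 6 codons.
Lys: 2 codons.
Gln: 2 codons.
Glu: 2 codons.
Cys: 2 codons.
1 × 6 × 2 × 2 × 2 × 2 = 96.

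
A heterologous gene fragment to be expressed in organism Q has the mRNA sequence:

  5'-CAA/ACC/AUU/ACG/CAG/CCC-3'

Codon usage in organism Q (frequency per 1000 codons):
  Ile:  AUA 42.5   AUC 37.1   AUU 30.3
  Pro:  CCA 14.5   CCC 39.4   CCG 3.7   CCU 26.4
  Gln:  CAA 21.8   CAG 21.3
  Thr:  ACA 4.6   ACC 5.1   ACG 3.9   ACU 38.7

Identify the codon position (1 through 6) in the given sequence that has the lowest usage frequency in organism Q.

4

Codon 1 CAA (Gln): 21.8 per 1000.
Codon 2 ACC (Thr): 5.1 per 1000.
Codon 3 AUU (Ile): 30.3 per 1000.
Codon 4 ACG (Thr): 3.9 per 1000.
Codon 5 CAG (Gln): 21.3 per 1000.
Codon 6 CCC (Pro): 39.4 per 1000.
Lowest frequency is 3.9 at codon 4.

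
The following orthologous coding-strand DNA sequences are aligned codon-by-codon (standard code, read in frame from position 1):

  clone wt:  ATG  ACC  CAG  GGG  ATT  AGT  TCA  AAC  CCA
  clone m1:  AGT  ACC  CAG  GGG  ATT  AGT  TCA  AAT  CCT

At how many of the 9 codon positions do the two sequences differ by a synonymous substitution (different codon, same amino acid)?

2

Codon 1: ATG Met / AGT Ser — nonsynonymous.
Codon 2: ACC Thr / ACC Thr — identical.
Codon 3: CAG Gln / CAG Gln — identical.
Codon 4: GGG Gly / GGG Gly — identical.
Codon 5: ATT Ile / ATT Ile — identical.
Codon 6: AGT Ser / AGT Ser — identical.
Codon 7: TCA Ser / TCA Ser — identical.
Codon 8: AAC Asn / AAT Asn — synonymous.
Codon 9: CCA Pro / CCT Pro — synonymous.
Synonymous differences: 2.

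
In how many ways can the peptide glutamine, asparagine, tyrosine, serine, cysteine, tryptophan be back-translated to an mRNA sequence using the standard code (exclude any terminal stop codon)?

Gln: 2 codons.
Asn: 2 codons.
Tyr: 2 codons.
Ser: 6 codons.
Cys: 2 codons.
Trp: 1 codon.
2 × 2 × 2 × 6 × 2 × 1 = 96.

96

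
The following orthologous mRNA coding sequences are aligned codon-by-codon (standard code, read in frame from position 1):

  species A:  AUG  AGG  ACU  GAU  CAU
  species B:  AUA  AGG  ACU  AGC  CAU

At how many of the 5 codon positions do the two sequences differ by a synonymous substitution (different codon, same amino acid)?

0

Codon 1: AUG Met / AUA Ile — nonsynonymous.
Codon 2: AGG Arg / AGG Arg — identical.
Codon 3: ACU Thr / ACU Thr — identical.
Codon 4: GAU Asp / AGC Ser — nonsynonymous.
Codon 5: CAU His / CAU His — identical.
Synonymous differences: 0.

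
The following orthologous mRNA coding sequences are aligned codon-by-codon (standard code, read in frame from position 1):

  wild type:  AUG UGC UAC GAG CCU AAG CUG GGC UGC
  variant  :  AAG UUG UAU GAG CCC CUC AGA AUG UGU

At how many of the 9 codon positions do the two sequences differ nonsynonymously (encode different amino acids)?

Codon 1: AUG Met / AAG Lys — nonsynonymous.
Codon 2: UGC Cys / UUG Leu — nonsynonymous.
Codon 3: UAC Tyr / UAU Tyr — synonymous.
Codon 4: GAG Glu / GAG Glu — identical.
Codon 5: CCU Pro / CCC Pro — synonymous.
Codon 6: AAG Lys / CUC Leu — nonsynonymous.
Codon 7: CUG Leu / AGA Arg — nonsynonymous.
Codon 8: GGC Gly / AUG Met — nonsynonymous.
Codon 9: UGC Cys / UGU Cys — synonymous.
Nonsynonymous differences: 5.

5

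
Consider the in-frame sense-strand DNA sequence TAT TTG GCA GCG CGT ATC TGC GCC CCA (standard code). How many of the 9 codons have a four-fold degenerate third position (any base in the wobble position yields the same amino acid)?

5

Codon 1 TAT (Tyr): third position 2-fold.
Codon 2 TTG (Leu): third position 2-fold.
Codon 3 GCA (Ala): third position 4-fold.
Codon 4 GCG (Ala): third position 4-fold.
Codon 5 CGT (Arg): third position 4-fold.
Codon 6 ATC (Ile): third position 3-fold.
Codon 7 TGC (Cys): third position 2-fold.
Codon 8 GCC (Ala): third position 4-fold.
Codon 9 CCA (Pro): third position 4-fold.
Four-fold degenerate third positions: 5.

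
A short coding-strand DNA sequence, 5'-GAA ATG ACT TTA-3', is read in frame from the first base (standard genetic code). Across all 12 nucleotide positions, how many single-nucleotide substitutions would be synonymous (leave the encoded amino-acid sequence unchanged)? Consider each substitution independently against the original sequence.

6

Codon 1 (GAA, Glu): 1 synonymous substitution.
Codon 2 (ATG, Met): 0 synonymous substitutions.
Codon 3 (ACT, Thr): 3 synonymous substitutions.
Codon 4 (TTA, Leu): 2 synonymous substitutions.
Total: 1 + 0 + 3 + 2 = 6.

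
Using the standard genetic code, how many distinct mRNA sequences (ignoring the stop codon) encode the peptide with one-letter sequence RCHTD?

192

Arg: 6 codons.
Cys: 2 codons.
His: 2 codons.
Thr: 4 codons.
Asp: 2 codons.
6 × 2 × 2 × 4 × 2 = 192.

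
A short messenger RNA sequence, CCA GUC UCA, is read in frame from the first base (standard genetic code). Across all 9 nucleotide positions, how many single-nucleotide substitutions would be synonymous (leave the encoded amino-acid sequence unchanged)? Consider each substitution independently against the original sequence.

9

Codon 1 (CCA, Pro): 3 synonymous substitutions.
Codon 2 (GUC, Val): 3 synonymous substitutions.
Codon 3 (UCA, Ser): 3 synonymous substitutions.
Total: 3 + 3 + 3 = 9.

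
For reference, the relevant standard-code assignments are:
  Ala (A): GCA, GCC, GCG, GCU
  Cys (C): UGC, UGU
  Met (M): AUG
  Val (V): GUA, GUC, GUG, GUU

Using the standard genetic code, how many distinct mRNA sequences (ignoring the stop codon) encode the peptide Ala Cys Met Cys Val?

Ala: 4 codons.
Cys: 2 codons.
Met: 1 codon.
Cys: 2 codons.
Val: 4 codons.
4 × 2 × 1 × 2 × 4 = 64.

64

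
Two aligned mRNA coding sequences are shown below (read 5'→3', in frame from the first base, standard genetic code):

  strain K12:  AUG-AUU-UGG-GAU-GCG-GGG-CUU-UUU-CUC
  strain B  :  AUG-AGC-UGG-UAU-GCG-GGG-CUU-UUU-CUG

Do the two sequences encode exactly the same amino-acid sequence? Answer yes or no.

Codon 1: AUG Met / AUG Met — identical.
Codon 2: AUU Ile / AGC Ser — nonsynonymous.
Codon 3: UGG Trp / UGG Trp — identical.
Codon 4: GAU Asp / UAU Tyr — nonsynonymous.
Codon 5: GCG Ala / GCG Ala — identical.
Codon 6: GGG Gly / GGG Gly — identical.
Codon 7: CUU Leu / CUU Leu — identical.
Codon 8: UUU Phe / UUU Phe — identical.
Codon 9: CUC Leu / CUG Leu — synonymous.
Nonsynonymous differences: 2 → different protein.

no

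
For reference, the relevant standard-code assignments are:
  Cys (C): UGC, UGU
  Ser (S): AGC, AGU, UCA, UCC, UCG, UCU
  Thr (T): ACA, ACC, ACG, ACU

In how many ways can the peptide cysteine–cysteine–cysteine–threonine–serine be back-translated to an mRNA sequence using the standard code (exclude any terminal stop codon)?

192

Cys: 2 codons.
Cys: 2 codons.
Cys: 2 codons.
Thr: 4 codons.
Ser: 6 codons.
2 × 2 × 2 × 4 × 6 = 192.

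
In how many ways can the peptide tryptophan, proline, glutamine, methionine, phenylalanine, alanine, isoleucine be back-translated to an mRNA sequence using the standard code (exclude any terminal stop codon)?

Trp: 1 codon.
Pro: 4 codons.
Gln: 2 codons.
Met: 1 codon.
Phe: 2 codons.
Ala: 4 codons.
Ile: 3 codons.
1 × 4 × 2 × 1 × 2 × 4 × 3 = 192.

192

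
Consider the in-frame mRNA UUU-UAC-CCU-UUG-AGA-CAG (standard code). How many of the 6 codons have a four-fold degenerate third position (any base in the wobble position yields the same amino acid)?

Codon 1 UUU (Phe): third position 2-fold.
Codon 2 UAC (Tyr): third position 2-fold.
Codon 3 CCU (Pro): third position 4-fold.
Codon 4 UUG (Leu): third position 2-fold.
Codon 5 AGA (Arg): third position 2-fold.
Codon 6 CAG (Gln): third position 2-fold.
Four-fold degenerate third positions: 1.

1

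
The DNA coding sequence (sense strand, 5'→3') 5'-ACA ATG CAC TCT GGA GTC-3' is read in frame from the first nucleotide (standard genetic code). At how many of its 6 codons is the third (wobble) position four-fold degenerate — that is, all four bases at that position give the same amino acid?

4

Codon 1 ACA (Thr): third position 4-fold.
Codon 2 ATG (Met): third position 1-fold.
Codon 3 CAC (His): third position 2-fold.
Codon 4 TCT (Ser): third position 4-fold.
Codon 5 GGA (Gly): third position 4-fold.
Codon 6 GTC (Val): third position 4-fold.
Four-fold degenerate third positions: 4.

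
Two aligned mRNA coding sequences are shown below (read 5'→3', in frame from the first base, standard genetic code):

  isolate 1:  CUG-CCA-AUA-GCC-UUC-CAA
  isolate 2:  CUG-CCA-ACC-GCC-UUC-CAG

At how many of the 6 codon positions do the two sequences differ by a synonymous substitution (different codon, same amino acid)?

1

Codon 1: CUG Leu / CUG Leu — identical.
Codon 2: CCA Pro / CCA Pro — identical.
Codon 3: AUA Ile / ACC Thr — nonsynonymous.
Codon 4: GCC Ala / GCC Ala — identical.
Codon 5: UUC Phe / UUC Phe — identical.
Codon 6: CAA Gln / CAG Gln — synonymous.
Synonymous differences: 1.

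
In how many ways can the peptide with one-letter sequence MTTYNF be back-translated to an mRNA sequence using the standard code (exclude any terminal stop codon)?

Met: 1 codon.
Thr: 4 codons.
Thr: 4 codons.
Tyr: 2 codons.
Asn: 2 codons.
Phe: 2 codons.
1 × 4 × 4 × 2 × 2 × 2 = 128.

128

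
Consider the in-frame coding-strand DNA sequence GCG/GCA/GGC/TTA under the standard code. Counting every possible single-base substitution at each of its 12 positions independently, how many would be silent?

Codon 1 (GCG, Ala): 3 synonymous substitutions.
Codon 2 (GCA, Ala): 3 synonymous substitutions.
Codon 3 (GGC, Gly): 3 synonymous substitutions.
Codon 4 (TTA, Leu): 2 synonymous substitutions.
Total: 3 + 3 + 3 + 2 = 11.

11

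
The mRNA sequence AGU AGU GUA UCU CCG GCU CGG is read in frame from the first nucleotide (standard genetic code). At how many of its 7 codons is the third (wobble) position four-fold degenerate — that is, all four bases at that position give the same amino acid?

5

Codon 1 AGU (Ser): third position 2-fold.
Codon 2 AGU (Ser): third position 2-fold.
Codon 3 GUA (Val): third position 4-fold.
Codon 4 UCU (Ser): third position 4-fold.
Codon 5 CCG (Pro): third position 4-fold.
Codon 6 GCU (Ala): third position 4-fold.
Codon 7 CGG (Arg): third position 4-fold.
Four-fold degenerate third positions: 5.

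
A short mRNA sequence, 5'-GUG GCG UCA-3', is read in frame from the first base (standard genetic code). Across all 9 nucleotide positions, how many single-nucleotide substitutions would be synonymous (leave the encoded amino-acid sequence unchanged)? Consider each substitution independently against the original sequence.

Codon 1 (GUG, Val): 3 synonymous substitutions.
Codon 2 (GCG, Ala): 3 synonymous substitutions.
Codon 3 (UCA, Ser): 3 synonymous substitutions.
Total: 3 + 3 + 3 = 9.

9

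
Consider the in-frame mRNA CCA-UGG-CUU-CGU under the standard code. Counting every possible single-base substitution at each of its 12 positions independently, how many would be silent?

Codon 1 (CCA, Pro): 3 synonymous substitutions.
Codon 2 (UGG, Trp): 0 synonymous substitutions.
Codon 3 (CUU, Leu): 3 synonymous substitutions.
Codon 4 (CGU, Arg): 3 synonymous substitutions.
Total: 3 + 0 + 3 + 3 = 9.

9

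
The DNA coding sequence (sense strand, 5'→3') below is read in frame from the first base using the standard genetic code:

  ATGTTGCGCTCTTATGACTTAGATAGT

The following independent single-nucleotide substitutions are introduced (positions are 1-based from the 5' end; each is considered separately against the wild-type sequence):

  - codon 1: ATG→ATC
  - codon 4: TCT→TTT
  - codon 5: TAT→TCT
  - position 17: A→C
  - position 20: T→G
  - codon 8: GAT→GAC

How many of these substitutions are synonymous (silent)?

Codon 1: ATG (Met) → ATC (Ile) — missense.
Codon 4: TCT (Ser) → TTT (Phe) — missense.
Codon 5: TAT (Tyr) → TCT (Ser) — missense.
Codon 6: GAC (Asp) → GCC (Ala) — missense.
Codon 7: TTA (Leu) → TGA (Stop) — nonsense.
Codon 8: GAT (Asp) → GAC (Asp) — synonymous.
Synonymous: 1 of 6.

1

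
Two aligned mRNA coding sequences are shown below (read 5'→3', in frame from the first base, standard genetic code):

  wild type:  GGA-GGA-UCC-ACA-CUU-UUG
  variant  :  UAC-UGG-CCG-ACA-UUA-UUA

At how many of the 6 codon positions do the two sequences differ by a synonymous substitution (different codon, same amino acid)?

2

Codon 1: GGA Gly / UAC Tyr — nonsynonymous.
Codon 2: GGA Gly / UGG Trp — nonsynonymous.
Codon 3: UCC Ser / CCG Pro — nonsynonymous.
Codon 4: ACA Thr / ACA Thr — identical.
Codon 5: CUU Leu / UUA Leu — synonymous.
Codon 6: UUG Leu / UUA Leu — synonymous.
Synonymous differences: 2.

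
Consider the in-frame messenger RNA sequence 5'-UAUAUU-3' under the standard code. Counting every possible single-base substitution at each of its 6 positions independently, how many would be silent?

Codon 1 (UAU, Tyr): 1 synonymous substitution.
Codon 2 (AUU, Ile): 2 synonymous substitutions.
Total: 1 + 2 = 3.

3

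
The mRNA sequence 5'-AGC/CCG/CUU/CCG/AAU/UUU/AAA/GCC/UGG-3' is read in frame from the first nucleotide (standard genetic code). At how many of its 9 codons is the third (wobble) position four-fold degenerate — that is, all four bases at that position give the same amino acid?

Codon 1 AGC (Ser): third position 2-fold.
Codon 2 CCG (Pro): third position 4-fold.
Codon 3 CUU (Leu): third position 4-fold.
Codon 4 CCG (Pro): third position 4-fold.
Codon 5 AAU (Asn): third position 2-fold.
Codon 6 UUU (Phe): third position 2-fold.
Codon 7 AAA (Lys): third position 2-fold.
Codon 8 GCC (Ala): third position 4-fold.
Codon 9 UGG (Trp): third position 1-fold.
Four-fold degenerate third positions: 4.

4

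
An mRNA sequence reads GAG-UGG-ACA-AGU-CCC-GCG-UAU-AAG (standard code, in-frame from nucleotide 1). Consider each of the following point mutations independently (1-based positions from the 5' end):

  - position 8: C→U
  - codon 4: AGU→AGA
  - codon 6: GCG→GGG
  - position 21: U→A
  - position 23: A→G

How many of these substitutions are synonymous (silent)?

0

Codon 3: ACA (Thr) → AUA (Ile) — missense.
Codon 4: AGU (Ser) → AGA (Arg) — missense.
Codon 6: GCG (Ala) → GGG (Gly) — missense.
Codon 7: UAU (Tyr) → UAA (Stop) — nonsense.
Codon 8: AAG (Lys) → AGG (Arg) — missense.
Synonymous: 0 of 5.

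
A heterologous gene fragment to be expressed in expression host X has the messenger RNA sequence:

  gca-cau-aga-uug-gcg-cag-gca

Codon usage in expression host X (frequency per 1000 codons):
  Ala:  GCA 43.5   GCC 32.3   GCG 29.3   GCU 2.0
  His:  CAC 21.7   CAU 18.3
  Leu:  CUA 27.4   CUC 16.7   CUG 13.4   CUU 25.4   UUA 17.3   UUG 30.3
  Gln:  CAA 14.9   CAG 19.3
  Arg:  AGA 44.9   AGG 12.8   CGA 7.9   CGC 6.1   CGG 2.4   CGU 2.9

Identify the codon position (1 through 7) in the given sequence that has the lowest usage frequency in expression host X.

2

Codon 1 GCA (Ala): 43.5 per 1000.
Codon 2 CAU (His): 18.3 per 1000.
Codon 3 AGA (Arg): 44.9 per 1000.
Codon 4 UUG (Leu): 30.3 per 1000.
Codon 5 GCG (Ala): 29.3 per 1000.
Codon 6 CAG (Gln): 19.3 per 1000.
Codon 7 GCA (Ala): 43.5 per 1000.
Lowest frequency is 18.3 at codon 2.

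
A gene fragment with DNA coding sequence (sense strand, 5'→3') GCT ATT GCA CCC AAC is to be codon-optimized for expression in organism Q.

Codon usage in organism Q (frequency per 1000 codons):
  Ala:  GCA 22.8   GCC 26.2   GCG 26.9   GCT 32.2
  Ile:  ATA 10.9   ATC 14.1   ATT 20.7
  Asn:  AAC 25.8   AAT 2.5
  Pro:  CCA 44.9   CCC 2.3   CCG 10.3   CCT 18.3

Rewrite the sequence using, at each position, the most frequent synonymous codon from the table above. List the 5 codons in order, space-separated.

Codon 1 (Ala): best is GCT at 32.2.
Codon 2 (Ile): best is ATT at 20.7.
Codon 3 (Ala): best is GCT at 32.2.
Codon 4 (Pro): best is CCA at 44.9.
Codon 5 (Asn): best is AAC at 25.8.

GCT ATT GCT CCA AAC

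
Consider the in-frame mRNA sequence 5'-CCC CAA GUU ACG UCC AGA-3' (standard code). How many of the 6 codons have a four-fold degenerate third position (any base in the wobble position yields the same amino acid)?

4

Codon 1 CCC (Pro): third position 4-fold.
Codon 2 CAA (Gln): third position 2-fold.
Codon 3 GUU (Val): third position 4-fold.
Codon 4 ACG (Thr): third position 4-fold.
Codon 5 UCC (Ser): third position 4-fold.
Codon 6 AGA (Arg): third position 2-fold.
Four-fold degenerate third positions: 4.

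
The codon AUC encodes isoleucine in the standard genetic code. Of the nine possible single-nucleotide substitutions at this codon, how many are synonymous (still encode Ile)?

Position 1: none → 0 synonymous.
Position 2: none → 0 synonymous.
Position 3: AUU, AUA → 2 synonymous.
Total: 0 + 0 + 2 = 2.

2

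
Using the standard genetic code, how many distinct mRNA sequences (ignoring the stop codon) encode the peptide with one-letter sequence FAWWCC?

32

Phe: 2 codons.
Ala: 4 codons.
Trp: 1 codon.
Trp: 1 codon.
Cys: 2 codons.
Cys: 2 codons.
2 × 4 × 1 × 1 × 2 × 2 = 32.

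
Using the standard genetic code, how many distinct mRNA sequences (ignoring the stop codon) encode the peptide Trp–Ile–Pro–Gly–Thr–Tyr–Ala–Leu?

Trp: 1 codon.
Ile: 3 codons.
Pro: 4 codons.
Gly: 4 codons.
Thr: 4 codons.
Tyr: 2 codons.
Ala: 4 codons.
Leu: 6 codons.
1 × 3 × 4 × 4 × 4 × 2 × 4 × 6 = 9216.

9216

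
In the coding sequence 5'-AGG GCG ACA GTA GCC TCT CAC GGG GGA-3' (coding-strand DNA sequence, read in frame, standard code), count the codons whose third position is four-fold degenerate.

Codon 1 AGG (Arg): third position 2-fold.
Codon 2 GCG (Ala): third position 4-fold.
Codon 3 ACA (Thr): third position 4-fold.
Codon 4 GTA (Val): third position 4-fold.
Codon 5 GCC (Ala): third position 4-fold.
Codon 6 TCT (Ser): third position 4-fold.
Codon 7 CAC (His): third position 2-fold.
Codon 8 GGG (Gly): third position 4-fold.
Codon 9 GGA (Gly): third position 4-fold.
Four-fold degenerate third positions: 7.

7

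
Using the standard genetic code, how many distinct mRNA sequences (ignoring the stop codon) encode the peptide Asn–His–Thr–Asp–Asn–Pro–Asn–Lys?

1024

Asn: 2 codons.
His: 2 codons.
Thr: 4 codons.
Asp: 2 codons.
Asn: 2 codons.
Pro: 4 codons.
Asn: 2 codons.
Lys: 2 codons.
2 × 2 × 4 × 2 × 2 × 4 × 2 × 2 = 1024.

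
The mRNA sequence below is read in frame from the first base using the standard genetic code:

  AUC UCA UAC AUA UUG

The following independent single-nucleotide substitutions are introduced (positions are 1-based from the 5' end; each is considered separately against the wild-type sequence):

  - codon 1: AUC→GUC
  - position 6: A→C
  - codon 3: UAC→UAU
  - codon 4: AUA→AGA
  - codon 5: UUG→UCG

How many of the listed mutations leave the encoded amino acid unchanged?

Codon 1: AUC (Ile) → GUC (Val) — missense.
Codon 2: UCA (Ser) → UCC (Ser) — synonymous.
Codon 3: UAC (Tyr) → UAU (Tyr) — synonymous.
Codon 4: AUA (Ile) → AGA (Arg) — missense.
Codon 5: UUG (Leu) → UCG (Ser) — missense.
Synonymous: 2 of 5.

2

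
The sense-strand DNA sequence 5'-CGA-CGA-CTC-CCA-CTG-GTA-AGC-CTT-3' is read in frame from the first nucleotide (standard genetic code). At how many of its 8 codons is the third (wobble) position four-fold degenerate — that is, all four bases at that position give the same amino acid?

Codon 1 CGA (Arg): third position 4-fold.
Codon 2 CGA (Arg): third position 4-fold.
Codon 3 CTC (Leu): third position 4-fold.
Codon 4 CCA (Pro): third position 4-fold.
Codon 5 CTG (Leu): third position 4-fold.
Codon 6 GTA (Val): third position 4-fold.
Codon 7 AGC (Ser): third position 2-fold.
Codon 8 CTT (Leu): third position 4-fold.
Four-fold degenerate third positions: 7.

7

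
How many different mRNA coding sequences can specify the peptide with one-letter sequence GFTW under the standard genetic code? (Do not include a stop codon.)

32

Gly: 4 codons.
Phe: 2 codons.
Thr: 4 codons.
Trp: 1 codon.
4 × 2 × 4 × 1 = 32.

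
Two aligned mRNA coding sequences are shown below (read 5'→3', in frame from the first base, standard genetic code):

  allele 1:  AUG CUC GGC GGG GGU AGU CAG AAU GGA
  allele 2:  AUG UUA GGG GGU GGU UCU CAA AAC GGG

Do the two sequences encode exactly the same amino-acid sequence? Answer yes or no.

Codon 1: AUG Met / AUG Met — identical.
Codon 2: CUC Leu / UUA Leu — synonymous.
Codon 3: GGC Gly / GGG Gly — synonymous.
Codon 4: GGG Gly / GGU Gly — synonymous.
Codon 5: GGU Gly / GGU Gly — identical.
Codon 6: AGU Ser / UCU Ser — synonymous.
Codon 7: CAG Gln / CAA Gln — synonymous.
Codon 8: AAU Asn / AAC Asn — synonymous.
Codon 9: GGA Gly / GGG Gly — synonymous.
Nonsynonymous differences: 0 → same protein.

yes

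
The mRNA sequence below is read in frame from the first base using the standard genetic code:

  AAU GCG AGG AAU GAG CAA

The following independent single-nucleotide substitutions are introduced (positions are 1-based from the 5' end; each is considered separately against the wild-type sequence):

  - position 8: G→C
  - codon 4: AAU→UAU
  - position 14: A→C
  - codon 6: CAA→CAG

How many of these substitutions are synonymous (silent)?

1

Codon 3: AGG (Arg) → ACG (Thr) — missense.
Codon 4: AAU (Asn) → UAU (Tyr) — missense.
Codon 5: GAG (Glu) → GCG (Ala) — missense.
Codon 6: CAA (Gln) → CAG (Gln) — synonymous.
Synonymous: 1 of 4.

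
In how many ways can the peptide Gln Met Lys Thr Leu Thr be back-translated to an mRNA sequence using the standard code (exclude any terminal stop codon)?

Gln: 2 codons.
Met: 1 codon.
Lys: 2 codons.
Thr: 4 codons.
Leu: 6 codons.
Thr: 4 codons.
2 × 1 × 2 × 4 × 6 × 4 = 384.

384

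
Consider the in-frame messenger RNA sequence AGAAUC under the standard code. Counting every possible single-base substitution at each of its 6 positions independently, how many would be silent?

4

Codon 1 (AGA, Arg): 2 synonymous substitutions.
Codon 2 (AUC, Ile): 2 synonymous substitutions.
Total: 2 + 2 = 4.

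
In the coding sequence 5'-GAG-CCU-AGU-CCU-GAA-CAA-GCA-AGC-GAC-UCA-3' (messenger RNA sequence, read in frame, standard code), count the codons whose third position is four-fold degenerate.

Codon 1 GAG (Glu): third position 2-fold.
Codon 2 CCU (Pro): third position 4-fold.
Codon 3 AGU (Ser): third position 2-fold.
Codon 4 CCU (Pro): third position 4-fold.
Codon 5 GAA (Glu): third position 2-fold.
Codon 6 CAA (Gln): third position 2-fold.
Codon 7 GCA (Ala): third position 4-fold.
Codon 8 AGC (Ser): third position 2-fold.
Codon 9 GAC (Asp): third position 2-fold.
Codon 10 UCA (Ser): third position 4-fold.
Four-fold degenerate third positions: 4.

4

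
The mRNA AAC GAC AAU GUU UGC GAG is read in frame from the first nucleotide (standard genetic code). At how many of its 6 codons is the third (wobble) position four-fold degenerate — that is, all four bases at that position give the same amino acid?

1

Codon 1 AAC (Asn): third position 2-fold.
Codon 2 GAC (Asp): third position 2-fold.
Codon 3 AAU (Asn): third position 2-fold.
Codon 4 GUU (Val): third position 4-fold.
Codon 5 UGC (Cys): third position 2-fold.
Codon 6 GAG (Glu): third position 2-fold.
Four-fold degenerate third positions: 1.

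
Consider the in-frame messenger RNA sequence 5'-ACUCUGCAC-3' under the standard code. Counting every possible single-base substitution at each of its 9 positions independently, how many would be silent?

8

Codon 1 (ACU, Thr): 3 synonymous substitutions.
Codon 2 (CUG, Leu): 4 synonymous substitutions.
Codon 3 (CAC, His): 1 synonymous substitution.
Total: 3 + 4 + 1 = 8.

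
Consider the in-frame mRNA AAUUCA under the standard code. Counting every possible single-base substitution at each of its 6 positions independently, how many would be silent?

Codon 1 (AAU, Asn): 1 synonymous substitution.
Codon 2 (UCA, Ser): 3 synonymous substitutions.
Total: 1 + 3 = 4.

4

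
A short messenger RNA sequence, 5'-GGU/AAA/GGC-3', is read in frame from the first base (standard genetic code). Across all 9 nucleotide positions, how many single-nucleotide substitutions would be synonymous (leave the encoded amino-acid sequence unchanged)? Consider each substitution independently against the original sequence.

Codon 1 (GGU, Gly): 3 synonymous substitutions.
Codon 2 (AAA, Lys): 1 synonymous substitution.
Codon 3 (GGC, Gly): 3 synonymous substitutions.
Total: 3 + 1 + 3 = 7.

7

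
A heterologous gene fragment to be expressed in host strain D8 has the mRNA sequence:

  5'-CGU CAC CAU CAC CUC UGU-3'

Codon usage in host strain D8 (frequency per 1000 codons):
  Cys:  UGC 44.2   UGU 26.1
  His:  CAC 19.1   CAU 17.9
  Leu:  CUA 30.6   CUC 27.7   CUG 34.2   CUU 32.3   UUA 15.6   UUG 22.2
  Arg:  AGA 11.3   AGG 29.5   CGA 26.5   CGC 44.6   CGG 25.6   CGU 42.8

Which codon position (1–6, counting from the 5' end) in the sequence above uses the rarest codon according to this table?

3

Codon 1 CGU (Arg): 42.8 per 1000.
Codon 2 CAC (His): 19.1 per 1000.
Codon 3 CAU (His): 17.9 per 1000.
Codon 4 CAC (His): 19.1 per 1000.
Codon 5 CUC (Leu): 27.7 per 1000.
Codon 6 UGU (Cys): 26.1 per 1000.
Lowest frequency is 17.9 at codon 3.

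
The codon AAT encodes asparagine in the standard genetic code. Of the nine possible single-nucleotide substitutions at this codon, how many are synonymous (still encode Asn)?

1

Position 1: none → 0 synonymous.
Position 2: none → 0 synonymous.
Position 3: AAC → 1 synonymous.
Total: 0 + 0 + 1 = 1.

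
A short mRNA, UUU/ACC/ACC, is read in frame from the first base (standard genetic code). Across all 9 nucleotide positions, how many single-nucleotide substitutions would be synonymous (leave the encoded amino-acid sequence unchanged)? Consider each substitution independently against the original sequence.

Codon 1 (UUU, Phe): 1 synonymous substitution.
Codon 2 (ACC, Thr): 3 synonymous substitutions.
Codon 3 (ACC, Thr): 3 synonymous substitutions.
Total: 1 + 3 + 3 = 7.

7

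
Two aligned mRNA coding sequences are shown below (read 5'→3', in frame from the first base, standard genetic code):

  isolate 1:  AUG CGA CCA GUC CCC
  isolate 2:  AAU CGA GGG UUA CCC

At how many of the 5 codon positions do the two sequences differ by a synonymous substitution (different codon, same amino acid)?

0

Codon 1: AUG Met / AAU Asn — nonsynonymous.
Codon 2: CGA Arg / CGA Arg — identical.
Codon 3: CCA Pro / GGG Gly — nonsynonymous.
Codon 4: GUC Val / UUA Leu — nonsynonymous.
Codon 5: CCC Pro / CCC Pro — identical.
Synonymous differences: 0.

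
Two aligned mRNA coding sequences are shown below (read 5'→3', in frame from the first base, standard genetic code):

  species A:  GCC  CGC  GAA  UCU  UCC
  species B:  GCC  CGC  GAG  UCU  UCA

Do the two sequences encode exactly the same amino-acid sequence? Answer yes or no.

yes

Codon 1: GCC Ala / GCC Ala — identical.
Codon 2: CGC Arg / CGC Arg — identical.
Codon 3: GAA Glu / GAG Glu — synonymous.
Codon 4: UCU Ser / UCU Ser — identical.
Codon 5: UCC Ser / UCA Ser — synonymous.
Nonsynonymous differences: 0 → same protein.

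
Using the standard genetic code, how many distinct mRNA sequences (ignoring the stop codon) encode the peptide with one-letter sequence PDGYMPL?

Pro: 4 codons.
Asp: 2 codons.
Gly: 4 codons.
Tyr: 2 codons.
Met: 1 codon.
Pro: 4 codons.
Leu: 6 codons.
4 × 2 × 4 × 2 × 1 × 4 × 6 = 1536.

1536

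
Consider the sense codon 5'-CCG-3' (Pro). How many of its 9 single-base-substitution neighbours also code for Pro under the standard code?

3

Position 1: none → 0 synonymous.
Position 2: none → 0 synonymous.
Position 3: CCU, CCC, CCA → 3 synonymous.
Total: 0 + 0 + 3 = 3.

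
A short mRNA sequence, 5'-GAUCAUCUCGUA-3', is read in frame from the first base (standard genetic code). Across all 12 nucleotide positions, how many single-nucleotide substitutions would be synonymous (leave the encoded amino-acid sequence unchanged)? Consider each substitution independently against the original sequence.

8

Codon 1 (GAU, Asp): 1 synonymous substitution.
Codon 2 (CAU, His): 1 synonymous substitution.
Codon 3 (CUC, Leu): 3 synonymous substitutions.
Codon 4 (GUA, Val): 3 synonymous substitutions.
Total: 1 + 1 + 3 + 3 = 8.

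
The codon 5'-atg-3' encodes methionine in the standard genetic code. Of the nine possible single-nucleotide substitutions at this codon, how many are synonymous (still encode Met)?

0

Position 1: none → 0 synonymous.
Position 2: none → 0 synonymous.
Position 3: none → 0 synonymous.
Total: 0 + 0 + 0 = 0.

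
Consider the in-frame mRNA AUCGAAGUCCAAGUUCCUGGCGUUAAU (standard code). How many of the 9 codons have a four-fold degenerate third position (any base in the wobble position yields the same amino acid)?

5

Codon 1 AUC (Ile): third position 3-fold.
Codon 2 GAA (Glu): third position 2-fold.
Codon 3 GUC (Val): third position 4-fold.
Codon 4 CAA (Gln): third position 2-fold.
Codon 5 GUU (Val): third position 4-fold.
Codon 6 CCU (Pro): third position 4-fold.
Codon 7 GGC (Gly): third position 4-fold.
Codon 8 GUU (Val): third position 4-fold.
Codon 9 AAU (Asn): third position 2-fold.
Four-fold degenerate third positions: 5.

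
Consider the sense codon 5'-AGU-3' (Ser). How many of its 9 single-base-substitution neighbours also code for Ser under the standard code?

1

Position 1: none → 0 synonymous.
Position 2: none → 0 synonymous.
Position 3: AGC → 1 synonymous.
Total: 0 + 0 + 1 = 1.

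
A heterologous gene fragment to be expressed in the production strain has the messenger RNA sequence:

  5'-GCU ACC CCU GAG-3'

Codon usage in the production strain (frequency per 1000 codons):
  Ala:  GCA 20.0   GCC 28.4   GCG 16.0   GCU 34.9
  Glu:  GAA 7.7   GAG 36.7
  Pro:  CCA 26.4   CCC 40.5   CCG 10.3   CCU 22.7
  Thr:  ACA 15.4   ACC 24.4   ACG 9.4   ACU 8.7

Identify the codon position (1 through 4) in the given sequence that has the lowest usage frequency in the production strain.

Codon 1 GCU (Ala): 34.9 per 1000.
Codon 2 ACC (Thr): 24.4 per 1000.
Codon 3 CCU (Pro): 22.7 per 1000.
Codon 4 GAG (Glu): 36.7 per 1000.
Lowest frequency is 22.7 at codon 3.

3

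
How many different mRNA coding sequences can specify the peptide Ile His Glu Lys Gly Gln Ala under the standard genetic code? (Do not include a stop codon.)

Ile: 3 codons.
His: 2 codons.
Glu: 2 codons.
Lys: 2 codons.
Gly: 4 codons.
Gln: 2 codons.
Ala: 4 codons.
3 × 2 × 2 × 2 × 4 × 2 × 4 = 768.

768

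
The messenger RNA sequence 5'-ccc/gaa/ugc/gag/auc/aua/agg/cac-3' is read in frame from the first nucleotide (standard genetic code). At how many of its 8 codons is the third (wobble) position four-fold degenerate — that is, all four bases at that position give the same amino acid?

1

Codon 1 CCC (Pro): third position 4-fold.
Codon 2 GAA (Glu): third position 2-fold.
Codon 3 UGC (Cys): third position 2-fold.
Codon 4 GAG (Glu): third position 2-fold.
Codon 5 AUC (Ile): third position 3-fold.
Codon 6 AUA (Ile): third position 3-fold.
Codon 7 AGG (Arg): third position 2-fold.
Codon 8 CAC (His): third position 2-fold.
Four-fold degenerate third positions: 1.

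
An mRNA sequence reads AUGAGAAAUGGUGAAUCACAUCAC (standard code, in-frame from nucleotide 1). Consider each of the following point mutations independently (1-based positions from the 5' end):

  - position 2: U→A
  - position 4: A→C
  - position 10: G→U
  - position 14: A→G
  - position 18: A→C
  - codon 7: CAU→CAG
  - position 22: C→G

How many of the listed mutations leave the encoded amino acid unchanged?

Codon 1: AUG (Met) → AAG (Lys) — missense.
Codon 2: AGA (Arg) → CGA (Arg) — synonymous.
Codon 4: GGU (Gly) → UGU (Cys) — missense.
Codon 5: GAA (Glu) → GGA (Gly) — missense.
Codon 6: UCA (Ser) → UCC (Ser) — synonymous.
Codon 7: CAU (His) → CAG (Gln) — missense.
Codon 8: CAC (His) → GAC (Asp) — missense.
Synonymous: 2 of 7.

2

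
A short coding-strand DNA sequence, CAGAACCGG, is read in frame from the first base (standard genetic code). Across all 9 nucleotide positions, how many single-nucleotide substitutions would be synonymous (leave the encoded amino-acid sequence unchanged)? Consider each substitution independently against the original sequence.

Codon 1 (CAG, Gln): 1 synonymous substitution.
Codon 2 (AAC, Asn): 1 synonymous substitution.
Codon 3 (CGG, Arg): 4 synonymous substitutions.
Total: 1 + 1 + 4 = 6.

6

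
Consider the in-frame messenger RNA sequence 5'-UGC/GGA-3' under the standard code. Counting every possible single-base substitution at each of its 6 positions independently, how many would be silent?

Codon 1 (UGC, Cys): 1 synonymous substitution.
Codon 2 (GGA, Gly): 3 synonymous substitutions.
Total: 1 + 3 = 4.

4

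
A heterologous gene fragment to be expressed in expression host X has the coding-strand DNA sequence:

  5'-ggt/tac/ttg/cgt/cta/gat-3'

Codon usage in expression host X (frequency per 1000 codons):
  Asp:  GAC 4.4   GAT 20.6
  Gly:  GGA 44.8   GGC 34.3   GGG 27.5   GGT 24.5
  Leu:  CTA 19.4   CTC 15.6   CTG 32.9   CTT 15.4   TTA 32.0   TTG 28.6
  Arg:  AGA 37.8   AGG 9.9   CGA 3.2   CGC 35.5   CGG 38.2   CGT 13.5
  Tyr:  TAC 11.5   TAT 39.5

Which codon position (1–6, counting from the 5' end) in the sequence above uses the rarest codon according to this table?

Codon 1 GGT (Gly): 24.5 per 1000.
Codon 2 TAC (Tyr): 11.5 per 1000.
Codon 3 TTG (Leu): 28.6 per 1000.
Codon 4 CGT (Arg): 13.5 per 1000.
Codon 5 CTA (Leu): 19.4 per 1000.
Codon 6 GAT (Asp): 20.6 per 1000.
Lowest frequency is 11.5 at codon 2.

2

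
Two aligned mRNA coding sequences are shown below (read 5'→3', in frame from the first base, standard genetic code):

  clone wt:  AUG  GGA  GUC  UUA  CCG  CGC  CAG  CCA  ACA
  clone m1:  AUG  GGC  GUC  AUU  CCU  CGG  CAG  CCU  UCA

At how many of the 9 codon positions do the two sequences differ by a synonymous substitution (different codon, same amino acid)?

Codon 1: AUG Met / AUG Met — identical.
Codon 2: GGA Gly / GGC Gly — synonymous.
Codon 3: GUC Val / GUC Val — identical.
Codon 4: UUA Leu / AUU Ile — nonsynonymous.
Codon 5: CCG Pro / CCU Pro — synonymous.
Codon 6: CGC Arg / CGG Arg — synonymous.
Codon 7: CAG Gln / CAG Gln — identical.
Codon 8: CCA Pro / CCU Pro — synonymous.
Codon 9: ACA Thr / UCA Ser — nonsynonymous.
Synonymous differences: 4.

4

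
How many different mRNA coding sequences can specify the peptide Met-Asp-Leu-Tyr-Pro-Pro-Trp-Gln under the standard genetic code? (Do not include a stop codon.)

768

Met: 1 codon.
Asp: 2 codons.
Leu: 6 codons.
Tyr: 2 codons.
Pro: 4 codons.
Pro: 4 codons.
Trp: 1 codon.
Gln: 2 codons.
1 × 2 × 6 × 2 × 4 × 4 × 1 × 2 = 768.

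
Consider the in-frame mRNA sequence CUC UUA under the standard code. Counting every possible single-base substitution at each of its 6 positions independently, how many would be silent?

Codon 1 (CUC, Leu): 3 synonymous substitutions.
Codon 2 (UUA, Leu): 2 synonymous substitutions.
Total: 3 + 2 = 5.

5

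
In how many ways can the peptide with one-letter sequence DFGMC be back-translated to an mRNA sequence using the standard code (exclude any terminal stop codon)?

Asp: 2 codons.
Phe: 2 codons.
Gly: 4 codons.
Met: 1 codon.
Cys: 2 codons.
2 × 2 × 4 × 1 × 2 = 32.

32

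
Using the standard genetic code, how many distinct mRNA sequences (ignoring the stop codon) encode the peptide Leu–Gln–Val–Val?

Leu: 6 codons.
Gln: 2 codons.
Val: 4 codons.
Val: 4 codons.
6 × 2 × 4 × 4 = 192.

192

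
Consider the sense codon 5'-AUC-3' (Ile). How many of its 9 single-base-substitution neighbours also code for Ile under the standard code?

Position 1: none → 0 synonymous.
Position 2: none → 0 synonymous.
Position 3: AUU, AUA → 2 synonymous.
Total: 0 + 0 + 2 = 2.

2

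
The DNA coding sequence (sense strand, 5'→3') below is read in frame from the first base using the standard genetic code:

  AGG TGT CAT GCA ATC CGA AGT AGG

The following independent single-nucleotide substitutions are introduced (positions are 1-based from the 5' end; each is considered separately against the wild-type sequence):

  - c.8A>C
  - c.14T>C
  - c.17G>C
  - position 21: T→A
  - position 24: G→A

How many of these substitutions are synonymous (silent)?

Codon 3: CAT (His) → CCT (Pro) — missense.
Codon 5: ATC (Ile) → ACC (Thr) — missense.
Codon 6: CGA (Arg) → CCA (Pro) — missense.
Codon 7: AGT (Ser) → AGA (Arg) — missense.
Codon 8: AGG (Arg) → AGA (Arg) — synonymous.
Synonymous: 1 of 5.

1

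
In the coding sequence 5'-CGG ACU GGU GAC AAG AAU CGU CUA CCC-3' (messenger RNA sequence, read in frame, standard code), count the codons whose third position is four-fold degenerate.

6

Codon 1 CGG (Arg): third position 4-fold.
Codon 2 ACU (Thr): third position 4-fold.
Codon 3 GGU (Gly): third position 4-fold.
Codon 4 GAC (Asp): third position 2-fold.
Codon 5 AAG (Lys): third position 2-fold.
Codon 6 AAU (Asn): third position 2-fold.
Codon 7 CGU (Arg): third position 4-fold.
Codon 8 CUA (Leu): third position 4-fold.
Codon 9 CCC (Pro): third position 4-fold.
Four-fold degenerate third positions: 6.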